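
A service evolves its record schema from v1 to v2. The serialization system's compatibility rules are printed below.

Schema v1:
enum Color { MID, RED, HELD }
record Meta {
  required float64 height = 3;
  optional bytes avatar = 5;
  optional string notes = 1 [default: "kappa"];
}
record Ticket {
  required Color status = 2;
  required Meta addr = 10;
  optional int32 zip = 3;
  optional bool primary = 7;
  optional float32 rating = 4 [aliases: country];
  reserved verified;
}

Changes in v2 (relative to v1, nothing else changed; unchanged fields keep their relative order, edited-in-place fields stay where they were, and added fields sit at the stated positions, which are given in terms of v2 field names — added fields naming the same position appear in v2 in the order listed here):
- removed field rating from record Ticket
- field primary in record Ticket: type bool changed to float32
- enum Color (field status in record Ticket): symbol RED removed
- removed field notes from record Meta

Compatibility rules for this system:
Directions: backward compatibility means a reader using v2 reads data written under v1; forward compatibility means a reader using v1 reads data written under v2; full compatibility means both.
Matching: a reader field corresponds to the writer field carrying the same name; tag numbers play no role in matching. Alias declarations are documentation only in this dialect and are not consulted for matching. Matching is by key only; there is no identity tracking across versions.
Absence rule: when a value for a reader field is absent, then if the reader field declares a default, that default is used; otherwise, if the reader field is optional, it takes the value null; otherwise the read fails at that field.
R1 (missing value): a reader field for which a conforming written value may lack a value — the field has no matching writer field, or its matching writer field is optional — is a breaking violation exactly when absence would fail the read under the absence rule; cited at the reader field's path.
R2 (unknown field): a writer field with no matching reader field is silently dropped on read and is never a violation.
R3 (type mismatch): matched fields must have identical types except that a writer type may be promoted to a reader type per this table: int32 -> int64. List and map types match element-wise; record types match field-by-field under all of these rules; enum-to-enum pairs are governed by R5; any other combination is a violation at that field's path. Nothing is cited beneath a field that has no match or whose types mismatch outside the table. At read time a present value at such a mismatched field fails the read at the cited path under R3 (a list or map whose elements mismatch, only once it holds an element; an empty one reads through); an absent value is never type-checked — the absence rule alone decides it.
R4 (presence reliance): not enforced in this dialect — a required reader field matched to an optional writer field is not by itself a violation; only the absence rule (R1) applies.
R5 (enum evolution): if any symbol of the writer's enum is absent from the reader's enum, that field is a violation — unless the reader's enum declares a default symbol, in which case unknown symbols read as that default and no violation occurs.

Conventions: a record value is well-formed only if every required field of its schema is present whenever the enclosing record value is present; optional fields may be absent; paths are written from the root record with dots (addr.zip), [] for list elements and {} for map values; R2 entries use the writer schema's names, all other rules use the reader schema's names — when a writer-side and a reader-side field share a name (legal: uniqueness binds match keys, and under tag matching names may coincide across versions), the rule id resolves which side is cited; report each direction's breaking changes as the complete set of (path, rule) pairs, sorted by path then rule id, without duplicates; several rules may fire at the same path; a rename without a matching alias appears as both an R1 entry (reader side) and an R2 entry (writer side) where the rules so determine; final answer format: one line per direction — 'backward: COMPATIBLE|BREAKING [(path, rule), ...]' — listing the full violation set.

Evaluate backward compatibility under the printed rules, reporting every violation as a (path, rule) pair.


backward: BREAKING [(primary, R3), (status, R5)]

in Ticket below, arrows point writer -> reader
checking backward for Ticket: reader v2 against writer v1:
  writer required, Color -> Color: reader status maps from writer status
  writer required, Meta -> Meta: reader addr maps from writer addr
  writer optional, int32 -> int32: reader zip maps from writer zip
  writer optional, bool -> float32: reader primary maps from writer primary
  leftover writer field: rating
  writer required, float64 -> float64: reader addr.height maps from writer addr.height
  writer optional, bytes -> bytes: reader addr.avatar maps from writer addr.avatar
  leftover writer field: addr.notes
  rule R3 violated at primary
  rule R5 violated at status
  => 2 violation(s): backward is BREAKING for Ticket
ruling out the remaining Ticket differences:
  removed field rating from record Ticket -> no rule fires on it in Ticket's dialect; the asked verdict holds
  removed field notes from record Meta -> no rule fires on it in Ticket's dialect; the asked verdict holds


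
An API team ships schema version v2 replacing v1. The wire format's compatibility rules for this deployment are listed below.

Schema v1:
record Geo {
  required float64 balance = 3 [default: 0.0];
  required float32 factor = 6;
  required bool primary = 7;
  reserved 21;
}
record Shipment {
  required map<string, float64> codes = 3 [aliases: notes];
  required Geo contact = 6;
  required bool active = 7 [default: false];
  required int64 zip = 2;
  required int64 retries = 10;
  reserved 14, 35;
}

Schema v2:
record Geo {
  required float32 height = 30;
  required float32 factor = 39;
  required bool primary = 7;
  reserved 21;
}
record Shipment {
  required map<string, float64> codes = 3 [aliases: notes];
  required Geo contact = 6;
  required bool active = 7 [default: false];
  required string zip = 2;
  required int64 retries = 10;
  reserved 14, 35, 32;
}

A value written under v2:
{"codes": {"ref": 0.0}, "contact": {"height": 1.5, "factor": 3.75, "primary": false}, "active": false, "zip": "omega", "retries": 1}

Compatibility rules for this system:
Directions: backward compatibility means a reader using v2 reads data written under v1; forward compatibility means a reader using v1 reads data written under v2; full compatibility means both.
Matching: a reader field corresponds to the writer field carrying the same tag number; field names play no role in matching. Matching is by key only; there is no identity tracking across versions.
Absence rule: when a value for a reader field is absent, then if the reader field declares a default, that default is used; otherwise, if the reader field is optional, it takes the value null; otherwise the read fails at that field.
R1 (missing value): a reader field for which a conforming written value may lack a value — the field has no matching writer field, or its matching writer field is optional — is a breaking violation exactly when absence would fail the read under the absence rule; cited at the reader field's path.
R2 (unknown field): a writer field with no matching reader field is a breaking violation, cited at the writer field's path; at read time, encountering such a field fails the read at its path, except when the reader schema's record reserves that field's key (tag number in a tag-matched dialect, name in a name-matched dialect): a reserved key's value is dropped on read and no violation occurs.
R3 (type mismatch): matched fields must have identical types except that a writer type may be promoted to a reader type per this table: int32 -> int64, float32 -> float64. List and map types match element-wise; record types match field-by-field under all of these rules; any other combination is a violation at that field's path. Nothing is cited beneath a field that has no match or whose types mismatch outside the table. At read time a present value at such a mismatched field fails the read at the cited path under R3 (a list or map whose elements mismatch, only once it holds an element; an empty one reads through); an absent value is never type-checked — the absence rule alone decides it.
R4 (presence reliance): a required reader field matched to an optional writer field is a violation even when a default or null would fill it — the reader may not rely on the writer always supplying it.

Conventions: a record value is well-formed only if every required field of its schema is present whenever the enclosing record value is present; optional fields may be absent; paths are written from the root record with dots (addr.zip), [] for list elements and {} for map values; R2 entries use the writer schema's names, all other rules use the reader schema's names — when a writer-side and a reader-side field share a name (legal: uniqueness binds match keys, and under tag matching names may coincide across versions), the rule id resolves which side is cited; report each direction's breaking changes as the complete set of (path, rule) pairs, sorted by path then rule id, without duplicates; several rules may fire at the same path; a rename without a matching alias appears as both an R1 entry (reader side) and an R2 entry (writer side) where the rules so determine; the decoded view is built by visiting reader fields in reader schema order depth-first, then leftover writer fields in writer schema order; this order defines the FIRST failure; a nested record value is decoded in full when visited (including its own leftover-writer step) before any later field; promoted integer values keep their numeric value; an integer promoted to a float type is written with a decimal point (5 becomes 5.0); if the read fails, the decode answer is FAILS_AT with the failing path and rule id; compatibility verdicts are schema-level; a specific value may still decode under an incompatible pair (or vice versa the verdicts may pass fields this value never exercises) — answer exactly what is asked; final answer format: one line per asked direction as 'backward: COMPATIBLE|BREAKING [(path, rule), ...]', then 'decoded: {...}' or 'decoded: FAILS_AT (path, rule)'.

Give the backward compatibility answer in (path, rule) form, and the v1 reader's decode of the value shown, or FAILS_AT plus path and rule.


in Shipment below, arrows point writer -> reader
backward pass over Shipment, reader schema v2, writer schema v1:
  map<string, float64> -> map<string, float64>, writer required: codes aligns to codes
  Geo -> Geo, writer required: contact aligns to contact
  bool -> bool, writer required: active aligns to active
  int64 -> string, writer required: zip aligns to zip
  int64 -> int64, writer required: retries aligns to retries
  contact.height: no writer-side match
  contact.factor: no writer-side match
  bool -> bool, writer required: contact.primary aligns to contact.primary
  leftover writer field: contact.balance
  leftover writer field: contact.factor
  breaking: (contact.balance, R2)
  breaking: (contact.factor, R1)
  breaking: (contact.factor, R2)
  breaking: (contact.height, R1)
  breaking: (zip, R3)
  backward on Shipment therefore BREAKING (5)
decode (reader v1):
  codes := {"ref": 0.0}
  contact.balance := 0.0 (no value, default fills)
  read fails at contact.factor under R1 (no fill)
  => FAILS_AT (contact.factor, R1)

backward: BREAKING [(contact.balance, R2), (contact.factor, R1), (contact.factor, R2), (contact.height, R1), (zip, R3)]; decoded: FAILS_AT (contact.factor, R1)


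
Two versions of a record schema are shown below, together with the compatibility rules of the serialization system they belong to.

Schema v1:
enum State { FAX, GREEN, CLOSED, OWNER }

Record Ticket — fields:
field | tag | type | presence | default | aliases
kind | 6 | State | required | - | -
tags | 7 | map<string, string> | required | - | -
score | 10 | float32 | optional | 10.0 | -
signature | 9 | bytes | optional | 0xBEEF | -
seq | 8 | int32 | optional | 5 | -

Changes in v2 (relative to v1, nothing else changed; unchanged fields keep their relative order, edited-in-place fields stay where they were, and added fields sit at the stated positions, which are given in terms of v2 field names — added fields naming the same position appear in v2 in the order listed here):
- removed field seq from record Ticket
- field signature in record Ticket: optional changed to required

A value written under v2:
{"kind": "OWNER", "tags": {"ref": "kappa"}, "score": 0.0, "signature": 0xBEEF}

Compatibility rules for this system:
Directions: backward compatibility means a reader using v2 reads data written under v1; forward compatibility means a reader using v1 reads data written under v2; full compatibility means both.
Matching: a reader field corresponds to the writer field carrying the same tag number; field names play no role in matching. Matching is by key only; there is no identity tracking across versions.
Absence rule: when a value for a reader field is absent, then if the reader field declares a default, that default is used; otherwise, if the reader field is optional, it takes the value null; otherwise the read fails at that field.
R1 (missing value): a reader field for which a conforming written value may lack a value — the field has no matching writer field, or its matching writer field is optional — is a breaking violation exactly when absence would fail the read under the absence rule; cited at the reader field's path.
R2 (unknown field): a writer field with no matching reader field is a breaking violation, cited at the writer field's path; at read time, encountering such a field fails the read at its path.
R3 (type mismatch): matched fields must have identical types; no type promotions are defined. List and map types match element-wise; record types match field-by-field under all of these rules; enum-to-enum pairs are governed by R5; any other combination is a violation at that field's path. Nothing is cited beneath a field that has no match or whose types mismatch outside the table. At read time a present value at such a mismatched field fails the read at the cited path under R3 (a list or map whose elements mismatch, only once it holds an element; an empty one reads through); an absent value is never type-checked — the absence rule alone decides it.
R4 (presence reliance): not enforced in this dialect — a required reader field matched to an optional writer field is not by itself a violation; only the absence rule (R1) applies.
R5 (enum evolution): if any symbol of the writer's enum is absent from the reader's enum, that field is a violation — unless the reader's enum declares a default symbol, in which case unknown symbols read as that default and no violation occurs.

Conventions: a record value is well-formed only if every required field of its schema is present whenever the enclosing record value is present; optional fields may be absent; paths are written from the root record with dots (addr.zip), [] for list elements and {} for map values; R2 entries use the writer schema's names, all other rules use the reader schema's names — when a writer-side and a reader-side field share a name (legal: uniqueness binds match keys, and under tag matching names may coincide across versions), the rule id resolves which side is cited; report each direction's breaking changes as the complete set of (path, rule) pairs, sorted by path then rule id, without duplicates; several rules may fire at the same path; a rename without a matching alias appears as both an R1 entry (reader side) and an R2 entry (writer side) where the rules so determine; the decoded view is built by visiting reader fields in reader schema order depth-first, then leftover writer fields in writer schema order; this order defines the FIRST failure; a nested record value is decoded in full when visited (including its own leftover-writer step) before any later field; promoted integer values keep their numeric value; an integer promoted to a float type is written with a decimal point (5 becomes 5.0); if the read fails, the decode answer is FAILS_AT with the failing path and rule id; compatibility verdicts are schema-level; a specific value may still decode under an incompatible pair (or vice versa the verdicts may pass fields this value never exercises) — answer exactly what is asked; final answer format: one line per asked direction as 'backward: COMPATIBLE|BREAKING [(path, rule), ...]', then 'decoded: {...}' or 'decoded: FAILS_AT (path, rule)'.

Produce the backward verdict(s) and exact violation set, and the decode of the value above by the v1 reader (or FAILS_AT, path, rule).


arrows below run writer -> reader for Ticket
backward for Ticket (reader v2, writer v1):
  writer required, State -> State: reader kind maps from writer kind
  writer required, map<string, string> -> map<string, string>: reader tags maps from writer tags
  writer optional, float32 -> float32: reader score maps from writer score
  writer optional, bytes -> bytes: reader signature maps from writer signature
  writer field seq has no reader counterpart
  R2 fires at seq
  => 1 violation(s): backward is BREAKING for Ticket
decode walk for Ticket under reader schema v1:
  kind := "OWNER"
  tags := {"ref": "kappa"}
  score := 0.0
  signature := 0xBEEF
  seq := 5 (no value, default fills)
  => decoded: {"kind": "OWNER", "tags": {"ref": "kappa"}, "score": 0.0, "signature": 0xBEEF, "seq": 5}
checking off the Ticket differences that do not matter here:
  field signature in record Ticket: optional changed to required -> inert for the asked Ticket verdict: nothing fires

backward: BREAKING [(seq, R2)]; decoded: {"kind": "OWNER", "tags": {"ref": "kappa"}, "score": 0.0, "signature": 0xBEEF, "seq": 5}


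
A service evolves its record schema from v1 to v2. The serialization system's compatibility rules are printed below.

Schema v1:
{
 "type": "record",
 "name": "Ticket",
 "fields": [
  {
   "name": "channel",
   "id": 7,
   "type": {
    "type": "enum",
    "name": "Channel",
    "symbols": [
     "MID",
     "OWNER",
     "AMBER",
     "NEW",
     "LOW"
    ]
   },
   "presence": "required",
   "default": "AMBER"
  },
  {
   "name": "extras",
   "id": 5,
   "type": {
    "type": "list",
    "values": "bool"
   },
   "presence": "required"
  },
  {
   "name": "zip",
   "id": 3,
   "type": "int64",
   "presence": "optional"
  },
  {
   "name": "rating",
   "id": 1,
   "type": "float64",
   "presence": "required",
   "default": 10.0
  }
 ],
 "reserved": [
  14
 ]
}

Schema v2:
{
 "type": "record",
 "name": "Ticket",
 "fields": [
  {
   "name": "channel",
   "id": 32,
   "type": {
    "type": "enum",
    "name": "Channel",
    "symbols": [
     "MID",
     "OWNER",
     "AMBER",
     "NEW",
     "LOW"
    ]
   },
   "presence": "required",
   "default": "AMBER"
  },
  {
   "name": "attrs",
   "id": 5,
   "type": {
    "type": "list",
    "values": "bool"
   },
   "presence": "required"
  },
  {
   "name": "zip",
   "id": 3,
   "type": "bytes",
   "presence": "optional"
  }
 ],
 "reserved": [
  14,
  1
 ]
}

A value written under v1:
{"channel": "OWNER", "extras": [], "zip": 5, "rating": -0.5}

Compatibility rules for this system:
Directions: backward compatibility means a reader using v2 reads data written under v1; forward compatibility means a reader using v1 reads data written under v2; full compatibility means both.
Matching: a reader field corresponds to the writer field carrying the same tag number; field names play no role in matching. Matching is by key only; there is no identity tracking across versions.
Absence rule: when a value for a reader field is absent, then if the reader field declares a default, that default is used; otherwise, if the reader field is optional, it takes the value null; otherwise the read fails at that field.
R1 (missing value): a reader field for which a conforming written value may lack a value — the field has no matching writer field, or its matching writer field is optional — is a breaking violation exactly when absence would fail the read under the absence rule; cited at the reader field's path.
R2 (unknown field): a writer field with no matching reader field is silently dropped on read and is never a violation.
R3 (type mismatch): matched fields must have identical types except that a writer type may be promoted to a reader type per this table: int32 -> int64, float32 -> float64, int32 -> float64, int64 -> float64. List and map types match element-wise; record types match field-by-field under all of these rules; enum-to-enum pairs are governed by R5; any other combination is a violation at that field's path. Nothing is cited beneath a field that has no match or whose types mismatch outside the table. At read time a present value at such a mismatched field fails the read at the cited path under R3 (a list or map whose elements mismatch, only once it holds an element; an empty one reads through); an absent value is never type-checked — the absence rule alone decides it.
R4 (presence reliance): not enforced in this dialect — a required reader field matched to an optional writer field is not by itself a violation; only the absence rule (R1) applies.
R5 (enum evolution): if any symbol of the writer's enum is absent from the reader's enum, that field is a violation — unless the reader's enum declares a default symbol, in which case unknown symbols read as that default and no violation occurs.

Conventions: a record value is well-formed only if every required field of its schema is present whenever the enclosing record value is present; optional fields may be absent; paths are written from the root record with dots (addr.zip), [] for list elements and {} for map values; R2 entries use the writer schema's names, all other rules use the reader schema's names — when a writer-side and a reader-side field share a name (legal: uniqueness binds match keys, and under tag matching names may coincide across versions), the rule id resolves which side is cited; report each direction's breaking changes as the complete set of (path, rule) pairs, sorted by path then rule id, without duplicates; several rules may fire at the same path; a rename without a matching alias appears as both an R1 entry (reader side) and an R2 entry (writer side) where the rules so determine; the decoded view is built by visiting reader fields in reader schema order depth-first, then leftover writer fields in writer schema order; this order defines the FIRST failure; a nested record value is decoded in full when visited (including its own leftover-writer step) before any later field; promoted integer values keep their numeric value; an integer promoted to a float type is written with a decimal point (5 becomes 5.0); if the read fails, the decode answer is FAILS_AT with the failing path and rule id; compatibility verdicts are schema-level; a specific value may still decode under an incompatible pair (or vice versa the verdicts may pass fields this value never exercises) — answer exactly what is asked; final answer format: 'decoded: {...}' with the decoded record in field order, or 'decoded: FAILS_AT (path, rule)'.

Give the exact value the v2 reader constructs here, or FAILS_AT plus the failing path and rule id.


decoded: FAILS_AT (zip, R3)

in Ticket below, arrows point writer -> reader
decode walk for Ticket under reader schema v2:
  channel := "AMBER" (no value, default fills)
  attrs := [] (from writer extras)
  read fails at zip under R3
  => FAILS_AT (zip, R3)
checking off the Ticket differences that do not matter here:
  removed field rating from record Ticket (its key 1 joins the reserved list) -> triggers nothing under the printed rules; the Ticket answer is the same either way
  renamed field extras to attrs in record Ticket -> triggers nothing under the printed rules; the Ticket answer is the same either way
  field channel in record Ticket: tag 7 changed to 32 -> triggers nothing under the printed rules; the Ticket answer is the same either way


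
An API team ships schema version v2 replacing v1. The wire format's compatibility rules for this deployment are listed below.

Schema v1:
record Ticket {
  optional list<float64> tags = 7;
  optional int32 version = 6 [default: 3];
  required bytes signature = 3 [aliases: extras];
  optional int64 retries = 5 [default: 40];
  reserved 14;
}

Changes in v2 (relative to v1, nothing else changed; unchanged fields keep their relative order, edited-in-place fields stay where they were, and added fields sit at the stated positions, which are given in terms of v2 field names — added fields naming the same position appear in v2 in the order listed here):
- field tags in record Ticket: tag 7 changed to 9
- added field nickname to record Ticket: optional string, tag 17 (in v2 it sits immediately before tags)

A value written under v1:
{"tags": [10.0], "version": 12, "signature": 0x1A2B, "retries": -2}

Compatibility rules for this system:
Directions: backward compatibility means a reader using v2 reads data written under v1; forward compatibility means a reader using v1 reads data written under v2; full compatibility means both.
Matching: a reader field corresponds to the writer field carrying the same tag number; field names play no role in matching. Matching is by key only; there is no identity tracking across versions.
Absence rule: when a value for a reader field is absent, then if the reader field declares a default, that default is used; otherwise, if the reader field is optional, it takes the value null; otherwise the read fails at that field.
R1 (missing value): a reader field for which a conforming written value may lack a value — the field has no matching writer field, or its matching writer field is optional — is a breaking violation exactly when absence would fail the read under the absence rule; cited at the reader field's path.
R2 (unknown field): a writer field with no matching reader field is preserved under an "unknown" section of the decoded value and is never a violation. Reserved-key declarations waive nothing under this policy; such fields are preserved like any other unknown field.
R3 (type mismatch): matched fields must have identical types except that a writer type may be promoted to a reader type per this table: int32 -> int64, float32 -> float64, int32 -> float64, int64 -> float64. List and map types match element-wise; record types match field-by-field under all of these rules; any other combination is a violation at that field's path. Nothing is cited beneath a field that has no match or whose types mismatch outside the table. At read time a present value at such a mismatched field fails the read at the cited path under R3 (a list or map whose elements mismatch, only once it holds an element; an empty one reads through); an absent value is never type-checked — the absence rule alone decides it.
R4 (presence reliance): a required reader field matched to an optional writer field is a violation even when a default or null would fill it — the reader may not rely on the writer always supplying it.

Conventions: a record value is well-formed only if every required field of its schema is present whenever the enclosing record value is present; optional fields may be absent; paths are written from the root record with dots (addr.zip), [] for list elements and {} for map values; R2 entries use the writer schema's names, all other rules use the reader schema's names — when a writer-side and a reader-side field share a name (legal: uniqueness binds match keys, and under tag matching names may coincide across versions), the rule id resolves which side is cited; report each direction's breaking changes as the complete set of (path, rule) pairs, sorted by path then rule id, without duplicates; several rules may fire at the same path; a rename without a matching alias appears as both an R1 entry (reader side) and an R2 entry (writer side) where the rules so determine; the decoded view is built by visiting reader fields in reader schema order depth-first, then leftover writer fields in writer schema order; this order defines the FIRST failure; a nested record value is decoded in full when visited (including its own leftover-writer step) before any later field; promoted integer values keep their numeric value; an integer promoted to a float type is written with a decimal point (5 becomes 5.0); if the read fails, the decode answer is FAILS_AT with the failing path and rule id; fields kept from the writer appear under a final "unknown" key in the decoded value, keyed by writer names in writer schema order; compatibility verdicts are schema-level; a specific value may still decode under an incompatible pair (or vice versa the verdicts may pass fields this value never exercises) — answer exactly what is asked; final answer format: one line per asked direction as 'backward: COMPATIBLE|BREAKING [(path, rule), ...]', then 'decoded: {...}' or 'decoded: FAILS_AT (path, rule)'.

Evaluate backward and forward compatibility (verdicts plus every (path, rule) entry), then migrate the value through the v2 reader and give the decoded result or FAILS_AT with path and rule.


backward: COMPATIBLE []; forward: COMPATIBLE []; decoded: {"nickname": null, "tags": null, "version": 12, "signature": 0x1A2B, "retries": -2, "unknown": {"tags": [10.0]}}

arrows below run writer -> reader for Ticket
backward pass over Ticket, reader schema v2, writer schema v1:
  no writer field matches reader nickname
  no writer field matches reader tags
  version: int32 -> int32, writer optional; from version
  signature: bytes -> bytes, writer required; from signature
  retries: int64 -> int64, writer optional; from retries
  tags (writer side), unknown to reader
  => backward verdict for Ticket: COMPATIBLE, no violations
forward pass over Ticket, reader schema v1, writer schema v2:
  no writer field matches reader tags
  version: int32 -> int32, writer optional; from version
  signature: bytes -> bytes, writer required; from signature
  retries: int64 -> int64, writer optional; from retries
  nickname (writer side), unknown to reader
  tags (writer side), unknown to reader
  => forward verdict for Ticket: COMPATIBLE, no violations
decoding the Ticket value with the v2 reader:
  nickname := null (not supplied -> null)
  tags := null (not supplied -> null)
  version := 12
  signature := 0x1A2B
  retries := -2
  writer tags: kept under "unknown"
  => decoded: {"nickname": null, "tags": null, "version": 12, "signature": 0x1A2B, "retries": -2, "unknown": {"tags": [10.0]}}


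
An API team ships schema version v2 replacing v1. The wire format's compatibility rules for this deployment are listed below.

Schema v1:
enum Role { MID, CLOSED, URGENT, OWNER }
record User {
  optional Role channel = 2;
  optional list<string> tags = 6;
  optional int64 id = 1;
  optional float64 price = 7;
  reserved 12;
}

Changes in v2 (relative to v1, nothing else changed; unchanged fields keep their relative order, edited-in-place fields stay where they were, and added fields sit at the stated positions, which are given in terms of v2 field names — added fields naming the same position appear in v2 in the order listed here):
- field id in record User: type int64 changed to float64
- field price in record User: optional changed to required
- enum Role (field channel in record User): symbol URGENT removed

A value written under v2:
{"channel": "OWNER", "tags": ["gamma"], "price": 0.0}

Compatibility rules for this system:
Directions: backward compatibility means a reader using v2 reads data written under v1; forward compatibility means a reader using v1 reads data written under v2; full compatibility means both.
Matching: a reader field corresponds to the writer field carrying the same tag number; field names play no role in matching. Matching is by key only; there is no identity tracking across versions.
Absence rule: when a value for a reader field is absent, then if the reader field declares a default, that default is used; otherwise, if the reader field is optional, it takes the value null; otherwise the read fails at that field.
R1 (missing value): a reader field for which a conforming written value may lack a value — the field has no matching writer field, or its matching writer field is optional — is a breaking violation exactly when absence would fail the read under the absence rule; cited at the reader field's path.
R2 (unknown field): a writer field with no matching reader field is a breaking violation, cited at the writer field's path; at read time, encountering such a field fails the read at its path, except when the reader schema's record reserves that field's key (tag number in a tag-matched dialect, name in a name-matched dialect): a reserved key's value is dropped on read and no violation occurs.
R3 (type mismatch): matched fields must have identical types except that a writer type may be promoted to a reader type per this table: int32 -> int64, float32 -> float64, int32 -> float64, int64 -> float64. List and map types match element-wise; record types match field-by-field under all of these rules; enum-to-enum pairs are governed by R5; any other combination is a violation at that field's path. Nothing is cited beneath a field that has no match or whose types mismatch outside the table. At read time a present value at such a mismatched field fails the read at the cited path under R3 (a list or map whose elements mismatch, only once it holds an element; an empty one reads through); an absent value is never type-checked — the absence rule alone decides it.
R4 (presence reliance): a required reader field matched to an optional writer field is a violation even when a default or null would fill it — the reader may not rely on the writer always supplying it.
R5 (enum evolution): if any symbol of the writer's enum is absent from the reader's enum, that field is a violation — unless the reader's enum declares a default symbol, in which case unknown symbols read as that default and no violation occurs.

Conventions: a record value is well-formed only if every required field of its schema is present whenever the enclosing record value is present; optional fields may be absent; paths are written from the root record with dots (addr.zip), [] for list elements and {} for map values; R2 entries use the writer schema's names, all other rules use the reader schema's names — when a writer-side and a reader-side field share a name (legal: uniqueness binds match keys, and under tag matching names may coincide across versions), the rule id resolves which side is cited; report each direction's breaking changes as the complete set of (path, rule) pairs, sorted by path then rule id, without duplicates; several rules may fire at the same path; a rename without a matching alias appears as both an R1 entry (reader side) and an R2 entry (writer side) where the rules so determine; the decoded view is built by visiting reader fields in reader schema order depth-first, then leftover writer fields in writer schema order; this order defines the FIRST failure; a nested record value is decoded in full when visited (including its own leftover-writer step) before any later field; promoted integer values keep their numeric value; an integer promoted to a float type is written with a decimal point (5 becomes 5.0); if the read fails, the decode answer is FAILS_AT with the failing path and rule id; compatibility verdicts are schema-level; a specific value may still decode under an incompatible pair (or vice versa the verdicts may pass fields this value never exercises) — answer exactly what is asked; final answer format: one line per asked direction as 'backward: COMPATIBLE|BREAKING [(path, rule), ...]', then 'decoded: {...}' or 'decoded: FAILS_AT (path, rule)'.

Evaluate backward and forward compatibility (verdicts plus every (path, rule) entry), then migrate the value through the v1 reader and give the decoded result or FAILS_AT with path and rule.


in User below, arrows point writer -> reader
backward for User (reader v2, writer v1):
  channel <- channel (Role -> Role, writer optional)
  tags <- tags (list<string> -> list<string>, writer optional)
  id <- id (int64 -> float64, writer optional)
  price <- price (float64 -> float64, writer optional)
  R5 fires at channel
  R1 fires at price
  R4 fires at price
  backward on User therefore BREAKING (3)
forward for User (reader v1, writer v2):
  channel <- channel (Role -> Role, writer optional)
  tags <- tags (list<string> -> list<string>, writer optional)
  id <- id (float64 -> int64, writer optional)
  price <- price (float64 -> float64, writer required)
  R3 fires at id
  forward on User therefore BREAKING (1)
migrating the User value to v1:
  channel := "OWNER"
  tags := ["gamma"]
  id := null (absent, optional -> null)
  price := 0.0
  => decoded: {"channel": "OWNER", "tags": ["gamma"], "id": null, "price": 0.0}

backward: BREAKING [(channel, R5), (price, R1), (price, R4)]; forward: BREAKING [(id, R3)]; decoded: {"channel": "OWNER", "tags": ["gamma"], "id": null, "price": 0.0}


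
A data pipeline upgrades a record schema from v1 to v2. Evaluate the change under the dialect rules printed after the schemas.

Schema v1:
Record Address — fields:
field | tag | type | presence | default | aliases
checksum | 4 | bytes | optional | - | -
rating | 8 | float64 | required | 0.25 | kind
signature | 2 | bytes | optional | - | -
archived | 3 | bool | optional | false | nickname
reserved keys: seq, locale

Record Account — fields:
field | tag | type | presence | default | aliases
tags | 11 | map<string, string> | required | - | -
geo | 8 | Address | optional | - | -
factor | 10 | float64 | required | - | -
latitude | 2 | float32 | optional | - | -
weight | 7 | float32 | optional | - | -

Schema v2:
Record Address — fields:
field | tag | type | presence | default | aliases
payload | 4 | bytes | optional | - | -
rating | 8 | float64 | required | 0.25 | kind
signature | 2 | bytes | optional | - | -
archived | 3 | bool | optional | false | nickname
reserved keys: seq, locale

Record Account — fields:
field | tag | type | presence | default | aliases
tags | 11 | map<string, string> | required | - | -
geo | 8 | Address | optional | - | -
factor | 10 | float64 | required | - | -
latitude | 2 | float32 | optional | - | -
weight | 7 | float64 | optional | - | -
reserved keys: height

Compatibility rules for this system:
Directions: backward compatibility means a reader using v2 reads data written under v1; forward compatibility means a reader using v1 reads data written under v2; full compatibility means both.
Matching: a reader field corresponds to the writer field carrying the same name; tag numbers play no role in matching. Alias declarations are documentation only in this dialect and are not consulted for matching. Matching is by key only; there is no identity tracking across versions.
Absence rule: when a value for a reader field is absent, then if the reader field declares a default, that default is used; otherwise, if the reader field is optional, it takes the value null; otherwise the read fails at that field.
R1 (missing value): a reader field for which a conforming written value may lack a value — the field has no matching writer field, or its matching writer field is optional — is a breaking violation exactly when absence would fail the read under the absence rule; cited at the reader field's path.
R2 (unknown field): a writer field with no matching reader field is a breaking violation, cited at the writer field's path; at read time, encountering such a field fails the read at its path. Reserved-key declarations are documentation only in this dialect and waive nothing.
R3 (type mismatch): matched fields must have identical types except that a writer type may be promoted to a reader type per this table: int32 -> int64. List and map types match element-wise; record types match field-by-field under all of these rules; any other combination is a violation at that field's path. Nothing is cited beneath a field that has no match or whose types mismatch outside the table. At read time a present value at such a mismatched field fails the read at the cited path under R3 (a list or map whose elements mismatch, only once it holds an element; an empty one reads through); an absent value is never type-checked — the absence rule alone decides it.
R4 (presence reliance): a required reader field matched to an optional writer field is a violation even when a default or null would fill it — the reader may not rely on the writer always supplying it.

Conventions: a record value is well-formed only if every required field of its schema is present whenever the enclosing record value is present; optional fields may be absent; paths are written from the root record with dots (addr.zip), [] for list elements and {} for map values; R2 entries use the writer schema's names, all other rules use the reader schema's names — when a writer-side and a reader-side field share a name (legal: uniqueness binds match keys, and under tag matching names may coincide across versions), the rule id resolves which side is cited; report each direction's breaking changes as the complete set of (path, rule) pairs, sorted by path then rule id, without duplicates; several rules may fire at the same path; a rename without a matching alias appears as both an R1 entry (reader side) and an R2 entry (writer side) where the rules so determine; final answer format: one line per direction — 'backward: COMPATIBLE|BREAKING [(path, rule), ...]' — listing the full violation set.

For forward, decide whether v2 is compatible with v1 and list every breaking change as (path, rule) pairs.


in Account below, arrows point writer -> reader
forward for Account (reader v1, writer v2):
  tags: map<string, string> -> map<string, string>, writer required; from tags
  geo: Address -> Address, writer optional; from geo
  factor: float64 -> float64, writer required; from factor
  latitude: float32 -> float32, writer optional; from latitude
  weight: float64 -> float32, writer optional; from weight
  geo.checksum: no writer-side match
  geo.rating: float64 -> float64, writer required; from geo.rating
  geo.signature: bytes -> bytes, writer optional; from geo.signature
  geo.archived: bool -> bool, writer optional; from geo.archived
  writer field geo.payload has no reader counterpart
  R2 fires at geo.payload
  R3 fires at weight
  => 2 violation(s): forward is BREAKING for Account

forward: BREAKING [(geo.payload, R2), (weight, R3)]
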